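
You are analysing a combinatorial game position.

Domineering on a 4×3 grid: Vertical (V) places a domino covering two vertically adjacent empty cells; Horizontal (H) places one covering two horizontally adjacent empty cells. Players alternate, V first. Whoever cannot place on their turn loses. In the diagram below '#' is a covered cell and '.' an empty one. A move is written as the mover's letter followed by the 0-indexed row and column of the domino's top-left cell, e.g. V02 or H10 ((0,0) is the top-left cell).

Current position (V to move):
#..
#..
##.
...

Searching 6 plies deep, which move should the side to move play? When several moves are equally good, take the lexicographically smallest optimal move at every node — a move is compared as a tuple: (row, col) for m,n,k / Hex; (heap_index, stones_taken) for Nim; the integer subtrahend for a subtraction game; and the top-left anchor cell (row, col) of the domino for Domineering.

[#../#../##./...] V move#1: V01:+1/##./##./##./...*, V02:+1/#.#/#.#/##./..., V12:-1/#../#.#/###/..., V22:-1/#../#../###/..#
[##./##./##./...] H move#2: H30:-1/##./##./##./##.*, H31:-1/##./##./##./.##
[##./##./##./##.] V move#3: V02:+1/###/###/##./##.*, V12:+1/##./###/###/##., V22:+1/##./##./###/###
[###/###/##./##.] end (terminal -1, H#4); searched #../#../##./... to 6

V's best at [#../#../##./...]: V01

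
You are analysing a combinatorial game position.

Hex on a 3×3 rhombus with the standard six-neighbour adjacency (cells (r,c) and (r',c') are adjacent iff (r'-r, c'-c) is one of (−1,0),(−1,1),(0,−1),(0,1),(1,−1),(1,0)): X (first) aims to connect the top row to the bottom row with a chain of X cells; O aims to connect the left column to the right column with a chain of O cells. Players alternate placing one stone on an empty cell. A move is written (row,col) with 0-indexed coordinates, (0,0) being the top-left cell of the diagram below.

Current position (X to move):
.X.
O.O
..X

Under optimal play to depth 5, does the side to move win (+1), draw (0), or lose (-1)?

ply 1, X at .X./O.O/..X | (0,0)=-1→XX./O.O/..X; (0,2)=-1→.XX/O.O/..X; (1,1)=+1→.X./OXO/..X*; (2,0)=-1→.X./O.O/X.X; (2,1)=-1→.X./O.O/.XX
ply 2, O at .X./OXO/..X | (0,0)=-1→OX./OXO/..X*; (0,2)=-1→.XO/OXO/..X; (2,0)=-1→.X./OXO/O.X; (2,1)=-1→.X./OXO/.OX
ply 3, X at OX./OXO/..X | (0,2)=+1→OXX/OXO/..X*; (2,0)=+1→OX./OXO/X.X; (2,1)=+1→OX./OXO/.XX
ply 4, O at OXX/OXO/..X | (2,0)=-1→OXX/OXO/O.X*; (2,1)=-1→OXX/OXO/.OX
ply 5, X at OXX/OXO/O.X | (2,1)=+1→OXX/OXO/OXX*
ply 6: OXX/OXO/OXX is terminal -1 (O); from .X./O.O/..X depth 5

value(.X./O.O/..X, X) = +1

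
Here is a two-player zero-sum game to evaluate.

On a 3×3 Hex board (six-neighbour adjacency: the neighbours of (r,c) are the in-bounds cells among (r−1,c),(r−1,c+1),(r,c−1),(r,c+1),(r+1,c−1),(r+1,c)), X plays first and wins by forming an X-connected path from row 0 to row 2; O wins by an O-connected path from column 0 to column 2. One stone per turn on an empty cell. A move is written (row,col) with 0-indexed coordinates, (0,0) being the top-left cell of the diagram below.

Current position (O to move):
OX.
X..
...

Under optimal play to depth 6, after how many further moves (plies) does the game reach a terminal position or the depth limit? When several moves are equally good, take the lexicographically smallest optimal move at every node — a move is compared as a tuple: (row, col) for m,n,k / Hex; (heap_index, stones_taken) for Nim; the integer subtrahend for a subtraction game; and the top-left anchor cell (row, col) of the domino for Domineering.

[OX./X../...] O move#1: (0,2):-1/OXO/X../...*, (1,1):-1/OX./XO./..., (1,2):-1/OX./X.O/..., (2,0):-1/OX./X../O.., (2,1):-1/OX./X../.O., (2,2):-1/OX./X../..O
[OXO/X../...] X move#2: (1,1):+1/OXO/XX./...*, (1,2):+1/OXO/X.X/..., (2,0):+1/OXO/X../X.., (2,1):+1/OXO/X../.X., (2,2):+1/OXO/X../..X
[OXO/XX./...] O move#3: (1,2):-1/OXO/XXO/...*, (2,0):-1/OXO/XX./O.., (2,1):-1/OXO/XX./.O., (2,2):-1/OXO/XX./..O
[OXO/XXO/...] X move#4: (2,0):+1/OXO/XXO/X..*, (2,1):+1/OXO/XXO/.X., (2,2):+1/OXO/XXO/..X
[OXO/XXO/X..] end (terminal -1, O#5); searched OX./X../... to 6

PV length from [OX./X../...]: 4 plies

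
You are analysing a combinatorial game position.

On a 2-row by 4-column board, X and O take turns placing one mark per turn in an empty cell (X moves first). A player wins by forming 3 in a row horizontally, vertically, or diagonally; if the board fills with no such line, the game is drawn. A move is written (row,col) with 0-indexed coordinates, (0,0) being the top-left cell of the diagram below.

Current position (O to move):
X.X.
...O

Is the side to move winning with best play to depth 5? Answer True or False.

O winning at [X.X./...O]: False

[X.X./...O] O move#1: (0,1):+0/XOX./...O*, (0,3):-1/X.XO/...O, (1,0):-1/X.X./O..O, (1,1):-1/X.X./.O.O, (1,2):-1/X.X./..OO
[XOX./...O] X move#2: (0,3):+0/XOXX/...O*, (1,0):+0/XOX./X..O, (1,1):+0/XOX./.X.O, (1,2):+0/XOX./..XO
[XOXX/...O] O move#3: (1,0):+0/XOXX/O..O*, (1,1):+0/XOXX/.O.O, (1,2):+0/XOXX/..OO
[XOXX/O..O] X move#4: (1,1):+0/XOXX/OX.O*, (1,2):+0/XOXX/O.XO
[XOXX/OX.O] O move#5: (1,2):+0/XOXX/OXOO*
[XOXX/OXOO] end (terminal +0, X#6); searched X.X./...O to 5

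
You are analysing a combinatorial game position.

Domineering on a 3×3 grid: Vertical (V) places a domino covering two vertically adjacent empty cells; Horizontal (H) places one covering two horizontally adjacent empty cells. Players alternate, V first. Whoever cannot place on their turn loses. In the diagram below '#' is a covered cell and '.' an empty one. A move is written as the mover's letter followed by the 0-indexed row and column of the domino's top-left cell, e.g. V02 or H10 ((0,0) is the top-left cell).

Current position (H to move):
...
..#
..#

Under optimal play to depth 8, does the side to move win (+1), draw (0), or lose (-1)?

value(.../..#/..#, H) = +1

p1 H@[.../..#/..#]: H00[##./..#/..#]-1 H01[.##/..#/..#]-1 H10[.../###/..#]+1* H20[.../..#/###]-1
p2 V@[.../###/..#] terminal -1; root [.../..#/..#] d8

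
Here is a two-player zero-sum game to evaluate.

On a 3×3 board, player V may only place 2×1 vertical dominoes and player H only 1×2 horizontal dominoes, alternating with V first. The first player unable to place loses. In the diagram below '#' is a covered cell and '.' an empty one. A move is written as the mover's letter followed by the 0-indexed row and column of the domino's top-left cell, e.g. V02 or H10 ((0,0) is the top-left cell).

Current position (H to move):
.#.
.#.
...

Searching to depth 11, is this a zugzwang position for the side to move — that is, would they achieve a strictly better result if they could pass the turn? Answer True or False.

zugzwang(.#./.#./..., H) = False

p1 H@[.#./.#./...]: H20[.#./.#./##.]-1* H21[.#./.#./.##]-1
p2 V@[.#./.#./##.]: V00[##./##./##.]+1* V02[.##/.##/##.]+1 V12[.#./.##/###]+1
p3 H@[##./##./##.] terminal -1; root [.#./.#./...] d11
suppose H passes — search the same position with V to move:
pass> p1 V@[.#./.#./...]: V00[##./##./...]+1* V02[.##/.##/...]+1 V10[.#./##./#..]+1 V12[.#./.##/..#]+1
pass> p2 H@[##./##./...]: H20[##./##./##.]-1* H21[##./##./.##]-1
pass> p3 V@[##./##./##.]: V02[###/###/##.]+1* V12[##./###/###]+1
pass> p4 H@[###/###/##.] terminal -1; root [.#./.#./...] d11
for H: play -1, pass -1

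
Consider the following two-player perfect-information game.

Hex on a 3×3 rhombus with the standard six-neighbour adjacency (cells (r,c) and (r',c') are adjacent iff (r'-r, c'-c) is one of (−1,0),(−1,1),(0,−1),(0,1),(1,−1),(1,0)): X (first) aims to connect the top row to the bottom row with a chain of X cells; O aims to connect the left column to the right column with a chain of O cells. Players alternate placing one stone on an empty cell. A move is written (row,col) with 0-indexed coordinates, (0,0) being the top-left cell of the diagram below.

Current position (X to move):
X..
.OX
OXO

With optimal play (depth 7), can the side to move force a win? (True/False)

X winning at [X../.OX/OXO]: True

p1 X@[X../.OX/OXO]: (0,1)[XX./.OX/OXO]-1 (0,2)[X.X/.OX/OXO]+1* (1,0)[X../XOX/OXO]-1
p2 O@[X.X/.OX/OXO] terminal -1; root [X../.OX/OXO] d7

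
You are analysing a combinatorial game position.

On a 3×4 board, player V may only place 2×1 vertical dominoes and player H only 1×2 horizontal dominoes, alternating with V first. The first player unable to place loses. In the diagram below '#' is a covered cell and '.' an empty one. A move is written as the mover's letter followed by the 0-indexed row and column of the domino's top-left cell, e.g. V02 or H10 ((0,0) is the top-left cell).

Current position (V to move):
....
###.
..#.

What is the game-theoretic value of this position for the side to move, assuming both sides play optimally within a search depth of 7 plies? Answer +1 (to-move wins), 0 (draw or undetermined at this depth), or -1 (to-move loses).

value(..../###./..#., V) = -1

p1 V@[..../###./..#.]: V03[...#/####/..#.]-1* V13[..../####/..##]-1
p2 H@[...#/####/..#.]: H00[##.#/####/..#.]+1* H01[.###/####/..#.]+1 H20[...#/####/###.]+1
p3 V@[##.#/####/..#.] terminal -1; root [..../###./..#.] d7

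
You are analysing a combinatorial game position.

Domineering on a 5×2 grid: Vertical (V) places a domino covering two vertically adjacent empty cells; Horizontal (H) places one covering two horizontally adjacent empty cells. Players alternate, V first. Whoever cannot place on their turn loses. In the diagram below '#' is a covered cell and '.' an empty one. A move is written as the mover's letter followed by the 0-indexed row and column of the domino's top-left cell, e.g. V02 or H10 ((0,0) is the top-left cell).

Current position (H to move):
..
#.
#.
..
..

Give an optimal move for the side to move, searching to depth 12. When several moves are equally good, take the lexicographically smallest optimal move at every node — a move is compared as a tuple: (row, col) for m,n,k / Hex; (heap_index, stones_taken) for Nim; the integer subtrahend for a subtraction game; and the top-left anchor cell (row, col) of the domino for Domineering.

[../#./#./../..] H move#1: H00:-1/##/#./#./../.., H30:+1/../#./#./##/..*, H40:+1/../#./#./../##
[../#./#./##/..] V move#2: V01:-1/.#/##/#./##/..*, V11:-1/../##/##/##/..
[.#/##/#./##/..] H move#3: H40:+1/.#/##/#./##/##*
[.#/##/#./##/##] end (terminal -1, V#4); searched ../#./#./../.. to 12

H's best at [../#./#./../..]: H30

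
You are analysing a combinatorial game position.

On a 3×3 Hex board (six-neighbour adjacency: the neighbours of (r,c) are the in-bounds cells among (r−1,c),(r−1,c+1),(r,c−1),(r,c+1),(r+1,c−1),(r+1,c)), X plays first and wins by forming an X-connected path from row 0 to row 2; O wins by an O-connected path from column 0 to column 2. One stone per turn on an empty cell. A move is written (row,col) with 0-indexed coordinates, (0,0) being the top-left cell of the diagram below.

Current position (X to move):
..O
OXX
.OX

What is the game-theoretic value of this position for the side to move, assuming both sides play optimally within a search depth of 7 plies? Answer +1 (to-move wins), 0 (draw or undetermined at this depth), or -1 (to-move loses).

ply 1, X at ..O/OXX/.OX | (0,0)=-1→X.O/OXX/.OX; (0,1)=+1→.XO/OXX/.OX*; (2,0)=-1→..O/OXX/XOX
ply 2: .XO/OXX/.OX is terminal -1 (O); from ..O/OXX/.OX depth 7

value(..O/OXX/.OX, X) = +1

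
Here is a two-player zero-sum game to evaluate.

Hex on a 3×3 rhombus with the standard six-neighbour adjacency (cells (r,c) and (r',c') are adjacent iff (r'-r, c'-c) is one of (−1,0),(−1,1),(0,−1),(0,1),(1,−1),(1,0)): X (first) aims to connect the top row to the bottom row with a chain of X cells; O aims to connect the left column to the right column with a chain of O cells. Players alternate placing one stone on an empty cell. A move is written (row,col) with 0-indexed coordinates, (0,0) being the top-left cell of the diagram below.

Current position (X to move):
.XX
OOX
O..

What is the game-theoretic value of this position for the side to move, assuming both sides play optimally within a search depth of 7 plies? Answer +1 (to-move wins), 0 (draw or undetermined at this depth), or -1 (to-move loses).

value(.XX/OOX/O.., X) = +1

[.XX/OOX/O..] X move#1: (0,0):+1/XXX/OOX/O..*, (2,1):+1/.XX/OOX/OX., (2,2):+1/.XX/OOX/O.X
[XXX/OOX/O..] O move#2: (2,1):-1/XXX/OOX/OO.*, (2,2):-1/XXX/OOX/O.O
[XXX/OOX/OO.] X move#3: (2,2):+1/XXX/OOX/OOX*
[XXX/OOX/OOX] end (terminal -1, O#4); searched .XX/OOX/O.. to 7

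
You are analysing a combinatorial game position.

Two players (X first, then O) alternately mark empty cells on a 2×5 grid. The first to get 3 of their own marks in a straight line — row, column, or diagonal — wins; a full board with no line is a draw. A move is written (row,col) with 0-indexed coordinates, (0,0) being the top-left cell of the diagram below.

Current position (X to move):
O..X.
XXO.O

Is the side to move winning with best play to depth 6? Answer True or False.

ply 1, X at O..X./XXO.O | (0,1)=-1→OX.X./XXO.O; (0,2)=-1→O.XX./XXO.O; (0,4)=-1→O..XX/XXO.O; (1,3)=+0→O..X./XXOXO*
ply 2, O at O..X./XXOXO | (0,1)=+0→OO.X./XXOXO*; (0,2)=+0→O.OX./XXOXO; (0,4)=+0→O..XO/XXOXO
ply 3, X at OO.X./XXOXO | (0,2)=+0→OOXX./XXOXO*; (0,4)=-1→OO.XX/XXOXO
ply 4, O at OOXX./XXOXO | (0,4)=+0→OOXXO/XXOXO*
ply 5: OOXXO/XXOXO is terminal +0 (X); from O..X./XXO.O depth 6

X winning at [O..X./XXO.O]: False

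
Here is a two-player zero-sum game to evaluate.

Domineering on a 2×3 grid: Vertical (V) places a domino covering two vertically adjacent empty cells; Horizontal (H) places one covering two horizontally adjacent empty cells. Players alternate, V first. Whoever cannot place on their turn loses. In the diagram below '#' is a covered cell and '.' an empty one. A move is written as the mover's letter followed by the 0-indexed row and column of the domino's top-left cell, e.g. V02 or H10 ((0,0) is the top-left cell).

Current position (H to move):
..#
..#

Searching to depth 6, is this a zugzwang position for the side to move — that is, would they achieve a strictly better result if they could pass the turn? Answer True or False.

p1 H@[..#/..#]: H00[###/..#]+1* H10[..#/###]+1
p2 V@[###/..#] terminal -1; root [..#/..#] d6
if H skipped the turn, V would face:
~ p1 V@[..#/..#]: V00[#.#/#.#]+1* V01[.##/.##]+1
~ p2 H@[#.#/#.#] terminal -1; root [..#/..#] d6
compare (H): move=+1 vs pass=-1

zugzwang(..#/..#, H) = False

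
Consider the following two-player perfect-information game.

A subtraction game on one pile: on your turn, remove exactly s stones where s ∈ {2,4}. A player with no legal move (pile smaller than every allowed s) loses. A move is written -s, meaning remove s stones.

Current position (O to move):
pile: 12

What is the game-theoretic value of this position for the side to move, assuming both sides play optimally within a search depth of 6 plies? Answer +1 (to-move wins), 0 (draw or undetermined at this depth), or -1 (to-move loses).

value(12, O) = -1

[12] O move#1: -2:-1/10*, -4:-1/8
[10] X move#2: -2:-1/8, -4:+1/6*
[6] O move#3: -2:-1/4*, -4:-1/2
[4] X move#4: -2:-1/2, -4:+1/0*
[0] end (terminal -1, O#5); searched 12 to 6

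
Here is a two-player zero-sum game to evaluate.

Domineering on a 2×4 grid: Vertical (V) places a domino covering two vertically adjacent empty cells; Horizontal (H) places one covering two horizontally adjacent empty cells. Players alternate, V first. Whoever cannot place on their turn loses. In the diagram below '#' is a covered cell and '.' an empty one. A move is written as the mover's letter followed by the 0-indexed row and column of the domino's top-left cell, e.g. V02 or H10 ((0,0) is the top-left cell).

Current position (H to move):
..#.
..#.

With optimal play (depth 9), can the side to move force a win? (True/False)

H winning at [..#./..#.]: True

[..#./..#.] H move#1: H00:+1/###./..#.*, H10:+1/..#./###.
[###./..#.] V move#2: V03:-1/####/..##*
[####/..##] H move#3: H10:+1/####/####*
[####/####] end (terminal -1, V#4); searched ..#./..#. to 9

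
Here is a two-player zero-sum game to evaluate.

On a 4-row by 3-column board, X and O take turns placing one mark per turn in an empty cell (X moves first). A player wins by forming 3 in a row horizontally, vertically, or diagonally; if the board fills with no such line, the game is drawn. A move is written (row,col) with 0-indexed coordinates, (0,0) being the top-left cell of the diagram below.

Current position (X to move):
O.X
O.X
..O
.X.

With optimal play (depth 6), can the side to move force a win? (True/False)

X winning at [O.X/O.X/..O/.X.]: False

p1 X@[O.X/O.X/..O/.X.]: (0,1)[OXX/O.X/..O/.X.]-1* (1,1)[O.X/OXX/..O/.X.]-1 (2,0)[O.X/O.X/X.O/.X.]-1 (2,1)[O.X/O.X/.XO/.X.]-1 (3,0)[O.X/O.X/..O/XX.]-1 (3,2)[O.X/O.X/..O/.XX]-1
p2 O@[OXX/O.X/..O/.X.]: (1,1)[OXX/OOX/..O/.X.]+1* (2,0)[OXX/O.X/O.O/.X.]+1 (2,1)[OXX/O.X/.OO/.X.]+1 (3,0)[OXX/O.X/..O/OX.]+1 (3,2)[OXX/O.X/..O/.XO]+1
p3 X@[OXX/OOX/..O/.X.] terminal -1; root [O.X/O.X/..O/.X.] d6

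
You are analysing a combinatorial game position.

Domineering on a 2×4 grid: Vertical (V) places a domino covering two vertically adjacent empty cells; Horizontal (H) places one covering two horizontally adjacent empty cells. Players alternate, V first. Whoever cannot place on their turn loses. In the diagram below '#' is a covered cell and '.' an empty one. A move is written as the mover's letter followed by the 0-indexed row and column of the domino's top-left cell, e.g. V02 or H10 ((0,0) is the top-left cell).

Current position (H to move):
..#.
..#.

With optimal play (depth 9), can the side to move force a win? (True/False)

ply 1, H at ..#./..#. | H00=+1→###./..#.*; H10=+1→..#./###.
ply 2, V at ###./..#. | V03=-1→####/..##*
ply 3, H at ####/..## | H10=+1→####/####*
ply 4: ####/#### is terminal -1 (V); from ..#./..#. depth 9

H winning at [..#./..#.]: True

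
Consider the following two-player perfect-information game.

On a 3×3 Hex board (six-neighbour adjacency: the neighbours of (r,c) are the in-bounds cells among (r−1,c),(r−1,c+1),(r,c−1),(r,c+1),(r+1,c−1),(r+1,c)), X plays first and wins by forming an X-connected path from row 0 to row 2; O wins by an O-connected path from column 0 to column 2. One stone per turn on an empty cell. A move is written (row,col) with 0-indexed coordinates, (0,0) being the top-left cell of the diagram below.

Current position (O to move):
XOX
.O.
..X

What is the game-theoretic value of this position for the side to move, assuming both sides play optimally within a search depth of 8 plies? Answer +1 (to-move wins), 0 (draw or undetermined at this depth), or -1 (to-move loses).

value(XOX/.O./..X, O) = +1

p1 O@[XOX/.O./..X]: (1,0)[XOX/OO./..X]-1 (1,2)[XOX/.OO/..X]+1* (2,0)[XOX/.O./O.X]-1 (2,1)[XOX/.O./.OX]-1
p2 X@[XOX/.OO/..X]: (1,0)[XOX/XOO/..X]-1* (2,0)[XOX/.OO/X.X]-1 (2,1)[XOX/.OO/.XX]-1
p3 O@[XOX/XOO/..X]: (2,0)[XOX/XOO/O.X]+1* (2,1)[XOX/XOO/.OX]-1
p4 X@[XOX/XOO/O.X] terminal -1; root [XOX/.O./..X] d8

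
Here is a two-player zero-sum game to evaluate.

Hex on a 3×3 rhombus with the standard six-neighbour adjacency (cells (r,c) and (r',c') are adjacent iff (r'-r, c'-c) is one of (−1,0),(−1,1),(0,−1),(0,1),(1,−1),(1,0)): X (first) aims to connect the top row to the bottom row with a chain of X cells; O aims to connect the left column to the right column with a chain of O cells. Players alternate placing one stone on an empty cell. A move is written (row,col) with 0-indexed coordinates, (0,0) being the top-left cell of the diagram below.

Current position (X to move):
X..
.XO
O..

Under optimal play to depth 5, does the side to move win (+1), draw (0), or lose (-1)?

value(X../.XO/O.., X) = +1

ply 1, X at X../.XO/O.. | (0,1)=-1→XX./.XO/O..; (0,2)=-1→X.X/.XO/O..; (1,0)=-1→X../XXO/O..; (2,1)=+1→X../.XO/OX.*; (2,2)=-1→X../.XO/O.X
ply 2, O at X../.XO/OX. | (0,1)=-1→XO./.XO/OX.*; (0,2)=-1→X.O/.XO/OX.; (1,0)=-1→X../OXO/OX.; (2,2)=-1→X../.XO/OXO
ply 3, X at XO./.XO/OX. | (0,2)=+1→XOX/.XO/OX.*; (1,0)=+1→XO./XXO/OX.; (2,2)=+1→XO./.XO/OXX
ply 4: XOX/.XO/OX. is terminal -1 (O); from X../.XO/O.. depth 5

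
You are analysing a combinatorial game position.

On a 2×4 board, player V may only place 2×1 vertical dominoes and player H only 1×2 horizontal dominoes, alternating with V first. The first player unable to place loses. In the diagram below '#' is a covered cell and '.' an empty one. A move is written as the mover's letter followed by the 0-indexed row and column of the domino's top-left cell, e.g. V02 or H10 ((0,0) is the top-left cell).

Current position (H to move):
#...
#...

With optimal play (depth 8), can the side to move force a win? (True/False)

[#.../#...] H move#1: H01:+1/###./#...*, H02:+1/#.##/#..., H11:+1/#.../###., H12:+1/#.../#.##
[###./#...] V move#2: V03:-1/####/#..#*
[####/#..#] H move#3: H11:+1/####/####*
[####/####] end (terminal -1, V#4); searched #.../#... to 8

H winning at [#.../#...]: True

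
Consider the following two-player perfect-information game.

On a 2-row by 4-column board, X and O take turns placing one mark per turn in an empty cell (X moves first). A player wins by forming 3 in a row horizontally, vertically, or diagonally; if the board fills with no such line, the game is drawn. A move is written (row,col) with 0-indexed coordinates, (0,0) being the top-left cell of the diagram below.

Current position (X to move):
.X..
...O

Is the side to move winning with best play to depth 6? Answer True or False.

ply 1, X at .X../...O | (0,0)=+0→XX../...O; (0,2)=+1→.XX./...O*; (0,3)=+0→.X.X/...O; (1,0)=+0→.X../X..O; (1,1)=+0→.X../.X.O; (1,2)=+0→.X../..XO
ply 2, O at .XX./...O | (0,0)=-1→OXX./...O*; (0,3)=-1→.XXO/...O; (1,0)=-1→.XX./O..O; (1,1)=-1→.XX./.O.O; (1,2)=-1→.XX./..OO
ply 3, X at OXX./...O | (0,3)=+1→OXXX/...O*; (1,0)=+0→OXX./X..O; (1,1)=+0→OXX./.X.O; (1,2)=+0→OXX./..XO
ply 4: OXXX/...O is terminal -1 (O); from .X../...O depth 6

X winning at [.X../...O]: True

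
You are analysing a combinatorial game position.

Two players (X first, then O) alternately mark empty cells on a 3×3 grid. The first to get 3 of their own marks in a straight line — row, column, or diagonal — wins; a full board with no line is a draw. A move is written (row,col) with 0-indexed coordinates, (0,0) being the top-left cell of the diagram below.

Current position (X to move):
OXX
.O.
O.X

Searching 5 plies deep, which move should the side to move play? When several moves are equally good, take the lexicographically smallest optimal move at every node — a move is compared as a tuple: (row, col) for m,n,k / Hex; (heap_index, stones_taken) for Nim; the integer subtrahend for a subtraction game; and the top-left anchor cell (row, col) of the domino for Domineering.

p1 X@[OXX/.O./O.X]: (1,0)[OXX/XO./O.X]+0 (1,2)[OXX/.OX/O.X]+1* (2,1)[OXX/.O./OXX]-1
p2 O@[OXX/.OX/O.X] terminal -1; root [OXX/.O./O.X] d5

X's best at [OXX/.O./O.X]: (1,2)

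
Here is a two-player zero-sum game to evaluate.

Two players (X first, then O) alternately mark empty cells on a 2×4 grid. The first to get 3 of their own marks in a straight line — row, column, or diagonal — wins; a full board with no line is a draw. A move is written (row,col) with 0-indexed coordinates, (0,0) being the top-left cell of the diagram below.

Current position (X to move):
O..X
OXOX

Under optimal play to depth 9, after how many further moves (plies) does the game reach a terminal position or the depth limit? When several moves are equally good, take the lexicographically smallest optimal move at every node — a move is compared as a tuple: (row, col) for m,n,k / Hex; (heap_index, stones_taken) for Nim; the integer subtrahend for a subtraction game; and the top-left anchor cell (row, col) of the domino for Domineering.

p1 X@[O..X/OXOX]: (0,1)[OX.X/OXOX]+0* (0,2)[O.XX/OXOX]+0
p2 O@[OX.X/OXOX]: (0,2)[OXOX/OXOX]+0*
p3 X@[OXOX/OXOX] terminal +0; root [O..X/OXOX] d9

PV length from [O..X/OXOX]: 2 plies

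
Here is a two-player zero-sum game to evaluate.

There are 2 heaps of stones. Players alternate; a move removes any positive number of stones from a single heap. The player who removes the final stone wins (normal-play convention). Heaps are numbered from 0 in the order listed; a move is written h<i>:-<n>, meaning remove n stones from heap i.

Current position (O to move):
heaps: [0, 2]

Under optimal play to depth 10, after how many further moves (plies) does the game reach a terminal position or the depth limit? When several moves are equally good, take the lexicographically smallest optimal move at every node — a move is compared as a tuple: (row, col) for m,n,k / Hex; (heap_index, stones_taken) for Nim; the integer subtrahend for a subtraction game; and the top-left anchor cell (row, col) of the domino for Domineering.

PV length from [(0,2)]: 1 ply

[(0,2)] O move#1: h1:-1:-1/(0,1), h1:-2:+1/(0,0)*
[(0,0)] end (terminal -1, X#2); searched (0,2) to 10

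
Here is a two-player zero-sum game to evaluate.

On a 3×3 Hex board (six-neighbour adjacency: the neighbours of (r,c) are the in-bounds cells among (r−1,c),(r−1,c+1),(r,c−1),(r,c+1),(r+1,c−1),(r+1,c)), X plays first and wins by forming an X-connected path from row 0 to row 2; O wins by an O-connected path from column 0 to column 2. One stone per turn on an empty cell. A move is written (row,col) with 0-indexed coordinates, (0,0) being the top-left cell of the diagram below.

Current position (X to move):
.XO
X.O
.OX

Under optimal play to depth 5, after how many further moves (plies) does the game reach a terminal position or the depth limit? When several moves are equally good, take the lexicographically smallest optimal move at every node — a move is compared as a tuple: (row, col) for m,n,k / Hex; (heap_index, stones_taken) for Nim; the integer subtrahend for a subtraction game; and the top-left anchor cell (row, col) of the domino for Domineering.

PV length from [.XO/X.O/.OX]: 1 ply

ply 1, X at .XO/X.O/.OX | (0,0)=-1→XXO/X.O/.OX; (1,1)=-1→.XO/XXO/.OX; (2,0)=+1→.XO/X.O/XOX*
ply 2: .XO/X.O/XOX is terminal -1 (O); from .XO/X.O/.OX depth 5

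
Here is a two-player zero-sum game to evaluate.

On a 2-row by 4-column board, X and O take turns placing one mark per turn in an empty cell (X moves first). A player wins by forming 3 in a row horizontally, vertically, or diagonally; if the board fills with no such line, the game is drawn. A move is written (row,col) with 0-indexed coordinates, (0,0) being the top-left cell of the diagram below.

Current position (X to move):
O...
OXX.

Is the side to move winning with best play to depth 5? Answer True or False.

X winning at [O.../OXX.]: True

[O.../OXX.] X move#1: (0,1):+0/OX../OXX., (0,2):+0/O.X./OXX., (0,3):+0/O..X/OXX., (1,3):+1/O.../OXXX*
[O.../OXXX] end (terminal -1, O#2); searched O.../OXX. to 5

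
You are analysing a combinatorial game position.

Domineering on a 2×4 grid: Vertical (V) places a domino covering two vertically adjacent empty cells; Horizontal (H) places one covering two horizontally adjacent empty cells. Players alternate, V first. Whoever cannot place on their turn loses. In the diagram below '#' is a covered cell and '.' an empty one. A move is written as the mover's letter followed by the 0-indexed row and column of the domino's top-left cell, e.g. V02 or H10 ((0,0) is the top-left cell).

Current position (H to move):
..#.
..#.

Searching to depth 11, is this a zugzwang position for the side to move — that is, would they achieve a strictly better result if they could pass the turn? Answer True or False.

[..#./..#.] H move#1: H00:+1/###./..#.*, H10:+1/..#./###.
[###./..#.] V move#2: V03:-1/####/..##*
[####/..##] H move#3: H10:+1/####/####*
[####/####] end (terminal -1, V#4); searched ..#./..#. to 11
suppose H passes — search the same position with V to move:
pass> [..#./..#.] V move#1: V00:+1/#.#./#.#.*, V01:+1/.##./.##., V03:-1/..##/..##
pass> [#.#./#.#.] end (terminal -1, H#2); searched ..#./..#. to 11
for H: play +1, pass -1

zugzwang(..#./..#., H) = False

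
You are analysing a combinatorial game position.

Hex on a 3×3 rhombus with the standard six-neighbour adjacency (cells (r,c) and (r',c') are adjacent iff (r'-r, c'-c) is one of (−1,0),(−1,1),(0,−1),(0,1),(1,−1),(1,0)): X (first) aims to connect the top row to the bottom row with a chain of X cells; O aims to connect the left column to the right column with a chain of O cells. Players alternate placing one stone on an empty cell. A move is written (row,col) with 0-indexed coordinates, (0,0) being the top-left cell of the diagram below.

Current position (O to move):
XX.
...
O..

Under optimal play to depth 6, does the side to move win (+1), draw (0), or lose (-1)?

p1 O@[XX./.../O..]: (0,2)[XXO/.../O..]+1* (1,0)[XX./O../O..]-1 (1,1)[XX./.O./O..]+1 (1,2)[XX./..O/O..]+1 (2,1)[XX./.../OO.]+1 (2,2)[XX./.../O.O]+1
p2 X@[XXO/.../O..]: (1,0)[XXO/X../O..]-1* (1,1)[XXO/.X./O..]-1 (1,2)[XXO/..X/O..]-1 (2,1)[XXO/.../OX.]-1 (2,2)[XXO/.../O.X]-1
p3 O@[XXO/X../O..]: (1,1)[XXO/XO./O..]+1* (1,2)[XXO/X.O/O..]+1 (2,1)[XXO/X../OO.]+1 (2,2)[XXO/X../O.O]+1
p4 X@[XXO/XO./O..] terminal -1; root [XX./.../O..] d6

value(XX./.../O.., O) = +1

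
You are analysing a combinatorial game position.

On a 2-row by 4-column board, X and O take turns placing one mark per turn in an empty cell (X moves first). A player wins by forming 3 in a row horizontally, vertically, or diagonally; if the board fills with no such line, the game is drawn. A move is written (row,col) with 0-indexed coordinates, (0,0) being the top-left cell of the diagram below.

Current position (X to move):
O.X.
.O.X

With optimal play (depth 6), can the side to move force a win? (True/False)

ply 1, X at O.X./.O.X | (0,1)=+0→OXX./.O.X*; (0,3)=+0→O.XX/.O.X; (1,0)=+0→O.X./XO.X; (1,2)=+0→O.X./.OXX
ply 2, O at OXX./.O.X | (0,3)=+0→OXXO/.O.X*; (1,0)=-1→OXX./OO.X; (1,2)=-1→OXX./.OOX
ply 3, X at OXXO/.O.X | (1,0)=+0→OXXO/XO.X*; (1,2)=+0→OXXO/.OXX
ply 4, O at OXXO/XO.X | (1,2)=+0→OXXO/XOOX*
ply 5: OXXO/XOOX is terminal +0 (X); from O.X./.O.X depth 6

X winning at [O.X./.O.X]: False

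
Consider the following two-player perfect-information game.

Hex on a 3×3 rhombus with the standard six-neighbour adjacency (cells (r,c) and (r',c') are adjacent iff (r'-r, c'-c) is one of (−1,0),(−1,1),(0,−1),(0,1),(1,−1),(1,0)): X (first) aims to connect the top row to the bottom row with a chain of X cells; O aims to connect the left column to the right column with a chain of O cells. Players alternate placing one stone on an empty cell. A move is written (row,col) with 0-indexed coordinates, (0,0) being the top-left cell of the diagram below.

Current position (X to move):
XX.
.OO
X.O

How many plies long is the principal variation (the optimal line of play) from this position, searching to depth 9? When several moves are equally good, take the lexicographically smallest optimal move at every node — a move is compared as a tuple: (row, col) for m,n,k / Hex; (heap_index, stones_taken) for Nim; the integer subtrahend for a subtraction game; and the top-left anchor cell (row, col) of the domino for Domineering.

PV length from [XX./.OO/X.O]: 1 ply

ply 1, X at XX./.OO/X.O | (0,2)=-1→XXX/.OO/X.O; (1,0)=+1→XX./XOO/X.O*; (2,1)=-1→XX./.OO/XXO
ply 2: XX./XOO/X.O is terminal -1 (O); from XX./.OO/X.O depth 9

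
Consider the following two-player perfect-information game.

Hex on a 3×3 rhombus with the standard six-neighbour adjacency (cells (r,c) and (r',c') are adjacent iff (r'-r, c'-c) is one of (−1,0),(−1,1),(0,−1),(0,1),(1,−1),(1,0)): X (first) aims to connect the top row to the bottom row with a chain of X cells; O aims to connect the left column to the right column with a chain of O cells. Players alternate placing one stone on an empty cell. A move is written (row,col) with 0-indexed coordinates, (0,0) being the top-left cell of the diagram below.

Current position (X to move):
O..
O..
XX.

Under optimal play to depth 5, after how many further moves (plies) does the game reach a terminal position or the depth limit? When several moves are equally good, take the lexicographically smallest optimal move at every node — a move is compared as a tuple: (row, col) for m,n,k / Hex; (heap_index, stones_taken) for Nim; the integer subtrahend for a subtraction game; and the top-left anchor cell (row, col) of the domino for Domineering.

ply 1, X at O../O../XX. | (0,1)=-1→OX./O../XX.; (0,2)=+1→O.X/O../XX.*; (1,1)=+1→O../OX./XX.; (1,2)=-1→O../O.X/XX.; (2,2)=-1→O../O../XXX
ply 2, O at O.X/O../XX. | (0,1)=-1→OOX/O../XX.*; (1,1)=-1→O.X/OO./XX.; (1,2)=-1→O.X/O.O/XX.; (2,2)=-1→O.X/O../XXO
ply 3, X at OOX/O../XX. | (1,1)=+1→OOX/OX./XX.*; (1,2)=+1→OOX/O.X/XX.; (2,2)=+1→OOX/O../XXX
ply 4: OOX/OX./XX. is terminal -1 (O); from O../O../XX. depth 5

PV length from [O../O../XX.]: 3 plies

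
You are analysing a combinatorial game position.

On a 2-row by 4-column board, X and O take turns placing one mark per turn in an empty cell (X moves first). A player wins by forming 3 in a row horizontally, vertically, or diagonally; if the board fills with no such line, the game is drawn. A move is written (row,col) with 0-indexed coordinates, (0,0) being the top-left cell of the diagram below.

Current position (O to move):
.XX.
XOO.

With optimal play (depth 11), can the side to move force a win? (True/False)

O winning at [.XX./XOO.]: True

[.XX./XOO.] O move#1: (0,0):-1/OXX./XOO., (0,3):-1/.XXO/XOO., (1,3):+1/.XX./XOOO*
[.XX./XOOO] end (terminal -1, X#2); searched .XX./XOO. to 11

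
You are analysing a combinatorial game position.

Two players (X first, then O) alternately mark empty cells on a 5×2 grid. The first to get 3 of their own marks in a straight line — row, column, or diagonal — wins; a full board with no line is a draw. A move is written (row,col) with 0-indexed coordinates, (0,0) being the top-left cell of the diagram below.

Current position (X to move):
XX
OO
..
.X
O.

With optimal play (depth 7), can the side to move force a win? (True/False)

X winning at [XX/OO/../.X/O.]: False

ply 1, X at XX/OO/../.X/O. | (2,0)=+0→XX/OO/X./.X/O.*; (2,1)=+0→XX/OO/.X/.X/O.; (3,0)=+0→XX/OO/../XX/O.; (4,1)=+0→XX/OO/../.X/OX
ply 2, O at XX/OO/X./.X/O. | (2,1)=+0→XX/OO/XO/.X/O.*; (3,0)=+0→XX/OO/X./OX/O.; (4,1)=+0→XX/OO/X./.X/OO
ply 3, X at XX/OO/XO/.X/O. | (3,0)=+0→XX/OO/XO/XX/O.*; (4,1)=+0→XX/OO/XO/.X/OX
ply 4, O at XX/OO/XO/XX/O. | (4,1)=+0→XX/OO/XO/XX/OO*
ply 5: XX/OO/XO/XX/OO is terminal +0 (X); from XX/OO/../.X/O. depth 7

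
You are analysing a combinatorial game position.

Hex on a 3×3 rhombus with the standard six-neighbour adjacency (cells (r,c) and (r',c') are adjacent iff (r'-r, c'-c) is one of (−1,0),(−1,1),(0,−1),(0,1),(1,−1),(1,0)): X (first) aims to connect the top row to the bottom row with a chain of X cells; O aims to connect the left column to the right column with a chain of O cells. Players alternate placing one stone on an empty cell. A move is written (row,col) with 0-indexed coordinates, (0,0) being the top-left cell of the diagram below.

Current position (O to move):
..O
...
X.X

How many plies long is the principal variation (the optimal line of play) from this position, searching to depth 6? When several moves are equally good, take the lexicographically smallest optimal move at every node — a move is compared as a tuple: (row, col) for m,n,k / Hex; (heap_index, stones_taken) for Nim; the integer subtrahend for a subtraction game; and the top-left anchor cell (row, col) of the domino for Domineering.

ply 1, O at ..O/.../X.X | (0,0)=-1→O.O/.../X.X; (0,1)=+1→.OO/.../X.X*; (1,0)=+1→..O/O../X.X; (1,1)=-1→..O/.O./X.X; (1,2)=-1→..O/..O/X.X; (2,1)=-1→..O/.../XOX
ply 2, X at .OO/.../X.X | (0,0)=-1→XOO/.../X.X*; (1,0)=-1→.OO/X../X.X; (1,1)=-1→.OO/.X./X.X; (1,2)=-1→.OO/..X/X.X; (2,1)=-1→.OO/.../XXX
ply 3, O at XOO/.../X.X | (1,0)=+1→XOO/O../X.X*; (1,1)=-1→XOO/.O./X.X; (1,2)=-1→XOO/..O/X.X; (2,1)=-1→XOO/.../XOX
ply 4: XOO/O../X.X is terminal -1 (X); from ..O/.../X.X depth 6

PV length from [..O/.../X.X]: 3 plies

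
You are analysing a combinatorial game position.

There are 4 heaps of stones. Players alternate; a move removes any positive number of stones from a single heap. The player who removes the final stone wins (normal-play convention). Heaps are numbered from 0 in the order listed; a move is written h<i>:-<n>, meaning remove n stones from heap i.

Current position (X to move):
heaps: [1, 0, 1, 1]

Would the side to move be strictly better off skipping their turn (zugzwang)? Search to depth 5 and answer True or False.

zugzwang((1,0,1,1), X) = False

[(1,0,1,1)] X move#1: h0:-1:+1/(0,0,1,1)*, h2:-1:+1/(1,0,0,1), h3:-1:+1/(1,0,1,0)
[(0,0,1,1)] O move#2: h2:-1:-1/(0,0,0,1)*, h3:-1:-1/(0,0,1,0)
[(0,0,0,1)] X move#3: h3:-1:+1/(0,0,0,0)*
[(0,0,0,0)] end (terminal -1, O#4); searched (1,0,1,1) to 5
if X skipped the turn, O would face:
~ [(1,0,1,1)] O move#1: h0:-1:+1/(0,0,1,1)*, h2:-1:+1/(1,0,0,1), h3:-1:+1/(1,0,1,0)
~ [(0,0,1,1)] X move#2: h2:-1:-1/(0,0,0,1)*, h3:-1:-1/(0,0,1,0)
~ [(0,0,0,1)] O move#3: h3:-1:+1/(0,0,0,0)*
~ [(0,0,0,0)] end (terminal -1, X#4); searched (1,0,1,1) to 5
compare (X): move=+1 vs pass=-1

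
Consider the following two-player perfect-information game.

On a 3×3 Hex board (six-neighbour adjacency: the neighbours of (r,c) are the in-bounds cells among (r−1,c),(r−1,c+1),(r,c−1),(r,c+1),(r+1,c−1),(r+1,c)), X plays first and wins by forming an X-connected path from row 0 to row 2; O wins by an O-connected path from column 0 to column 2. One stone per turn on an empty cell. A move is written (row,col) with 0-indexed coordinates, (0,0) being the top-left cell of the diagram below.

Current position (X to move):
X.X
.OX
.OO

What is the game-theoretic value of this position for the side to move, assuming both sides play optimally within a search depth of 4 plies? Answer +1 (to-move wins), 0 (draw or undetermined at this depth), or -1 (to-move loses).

value(X.X/.OX/.OO, X) = -1

p1 X@[X.X/.OX/.OO]: (0,1)[XXX/.OX/.OO]-1* (1,0)[X.X/XOX/.OO]-1 (2,0)[X.X/.OX/XOO]-1
p2 O@[XXX/.OX/.OO]: (1,0)[XXX/OOX/.OO]+1* (2,0)[XXX/.OX/OOO]+1
p3 X@[XXX/OOX/.OO] terminal -1; root [X.X/.OX/.OO] d4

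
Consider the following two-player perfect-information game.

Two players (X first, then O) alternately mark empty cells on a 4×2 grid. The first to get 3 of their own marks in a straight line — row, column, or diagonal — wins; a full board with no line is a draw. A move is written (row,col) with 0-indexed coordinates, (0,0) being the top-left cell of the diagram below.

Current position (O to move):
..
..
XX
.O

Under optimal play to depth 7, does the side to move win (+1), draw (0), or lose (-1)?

value(../../XX/.O, O) = 0

[../../XX/.O] O move#1: (0,0):+0/O./../XX/.O*, (0,1):-1/.O/../XX/.O, (1,0):+0/../O./XX/.O, (1,1):-1/../.O/XX/.O, (3,0):+0/../../XX/OO
[O./../XX/.O] X move#2: (0,1):+0/OX/../XX/.O*, (1,0):+0/O./X./XX/.O, (1,1):+0/O./.X/XX/.O, (3,0):+0/O./../XX/XO
[OX/../XX/.O] O move#3: (1,0):-1/OX/O./XX/.O, (1,1):+0/OX/.O/XX/.O*, (3,0):-1/OX/../XX/OO
[OX/.O/XX/.O] X move#4: (1,0):+0/OX/XO/XX/.O*, (3,0):+0/OX/.O/XX/XO
[OX/XO/XX/.O] O move#5: (3,0):+0/OX/XO/XX/OO*
[OX/XO/XX/OO] end (terminal +0, X#6); searched ../../XX/.O to 7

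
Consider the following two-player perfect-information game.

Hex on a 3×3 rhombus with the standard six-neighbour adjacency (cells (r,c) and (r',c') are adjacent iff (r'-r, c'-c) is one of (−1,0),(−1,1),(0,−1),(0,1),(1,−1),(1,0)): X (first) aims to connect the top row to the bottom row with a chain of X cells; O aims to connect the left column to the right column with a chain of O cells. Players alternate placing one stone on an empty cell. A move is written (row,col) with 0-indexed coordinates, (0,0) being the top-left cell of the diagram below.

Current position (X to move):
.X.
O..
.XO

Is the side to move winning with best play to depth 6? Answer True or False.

X winning at [.X./O../.XO]: True

[.X./O../.XO] X move#1: (0,0):-1/XX./O../.XO, (0,2):+1/.XX/O../.XO*, (1,1):+1/.X./OX./.XO, (1,2):+1/.X./O.X/.XO, (2,0):-1/.X./O../XXO
[.XX/O../.XO] O move#2: (0,0):-1/OXX/O../.XO*, (1,1):-1/.XX/OO./.XO, (1,2):-1/.XX/O.O/.XO, (2,0):-1/.XX/O../OXO
[OXX/O../.XO] X move#3: (1,1):+1/OXX/OX./.XO*, (1,2):+1/OXX/O.X/.XO, (2,0):+1/OXX/O../XXO
[OXX/OX./.XO] end (terminal -1, O#4); searched .X./O../.XO to 6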